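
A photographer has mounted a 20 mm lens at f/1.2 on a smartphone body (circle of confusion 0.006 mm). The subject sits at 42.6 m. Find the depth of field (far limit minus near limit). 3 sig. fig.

158 m

Hyperfocal distance H = f²/(N·c) + f = 20²/(1.2 × 0.006) + 20 = 400/0.0072 + 20 ≈ 55575.6 mm ≈ 55.58 m.
Near limit Dn = s·(H − f)/(H + s − 2f) = 42600 × (55575.6 − 20) / (55575.6 + 42600 − 2 × 20) = 42600 × 55555.6 / 98135.6 ≈ 24116 mm.
Far limit Df = s·(H − f)/(H − s) = 42600 × (55575.6 − 20) / (55575.6 − 42600) = 42600 × 55555.6 / 12975.6 ≈ 182394 mm.
Depth of field = Df − Dn = 182394 − 24116 ≈ 158278 mm ≈ 158 m.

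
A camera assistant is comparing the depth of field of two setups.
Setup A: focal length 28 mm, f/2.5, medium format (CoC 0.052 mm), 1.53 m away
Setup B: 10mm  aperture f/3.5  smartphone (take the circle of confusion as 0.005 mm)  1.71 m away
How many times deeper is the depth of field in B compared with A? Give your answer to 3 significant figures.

Setup A: H = 28²/(2.5×0.052) + 28 ≈ 6058.8 mm; DoF = Df − Dn = 2037.44 − 1224.92 ≈ 812.52 mm.
Setup B: H = 10²/(3.5×0.005) + 10 ≈ 5724.3 mm; DoF = Df − Dn = 2434.2 − 1317.9 ≈ 1116.3 mm.
Ratio = 1116.3 / 812.52 ≈ 1.37.

1.37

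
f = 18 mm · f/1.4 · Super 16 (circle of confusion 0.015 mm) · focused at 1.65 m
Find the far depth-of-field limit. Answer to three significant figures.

Hyperfocal distance H = f²/(N·c) + f = 18²/(1.4 × 0.015) + 18 = 324/0.021 + 18 ≈ 15446.6 mm ≈ 15.45 m.
Far limit Df = s·(H − f)/(H − s) = 1650 × (15446.6 − 18) / (15446.6 − 1650) = 1650 × 15428.6 / 13796.6 ≈ 1845.2 mm ≈ 1.85 m.

1.85 m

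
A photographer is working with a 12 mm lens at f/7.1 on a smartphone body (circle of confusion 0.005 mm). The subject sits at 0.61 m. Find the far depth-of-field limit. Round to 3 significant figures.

0.715 m

Hyperfocal distance H = f²/(N·c) + f = 12²/(7.1 × 0.005) + 12 = 144/0.0355 + 12 ≈ 4068.3 mm ≈ 4.068 m.
Far limit Df = s·(H − f)/(H − s) = 610 × (4068.3 − 12) / (4068.3 − 610) = 610 × 4056.3 / 3458.3 ≈ 715.48 mm ≈ 0.715 m.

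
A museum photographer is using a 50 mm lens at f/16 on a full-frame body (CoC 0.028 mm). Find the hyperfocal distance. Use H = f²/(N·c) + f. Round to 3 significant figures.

Hyperfocal distance H = f²/(N·c) + f = 50²/(16 × 0.028) + 50 = 2500/0.448 + 50 ≈ 5630.4 mm ≈ 5.63 m.

5.63 m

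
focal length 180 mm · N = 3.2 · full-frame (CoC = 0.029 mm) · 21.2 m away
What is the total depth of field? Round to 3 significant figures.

Hyperfocal distance H = f²/(N·c) + f = 180²/(3.2 × 0.029) + 180 = 32400/0.0928 + 180 ≈ 349317.9 mm ≈ 349.3 m.
Near limit Dn = s·(H − f)/(H + s − 2f) = 21200 × (349317.9 − 180) / (349317.9 + 21200 − 2 × 180) = 21200 × 349137.9 / 370157.9 ≈ 19996.1 mm.
Far limit Df = s·(H − f)/(H − s) = 21200 × (349317.9 − 180) / (349317.9 − 21200) = 21200 × 349137.9 / 328117.9 ≈ 22558.1 mm.
Depth of field = Df − Dn = 22558.1 − 19996.1 ≈ 2562.0 mm ≈ 2.56 m.

2.56 m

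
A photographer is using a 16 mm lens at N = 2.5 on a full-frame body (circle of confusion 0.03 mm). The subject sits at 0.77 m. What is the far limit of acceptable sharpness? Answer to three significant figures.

0.988 m

Hyperfocal distance H = f²/(N·c) + f = 16²/(2.5 × 0.03) + 16 = 256/0.075 + 16 ≈ 3429.3 mm ≈ 3.429 m.
Far limit Df = s·(H − f)/(H − s) = 770 × (3429.3 − 16) / (3429.3 − 770) = 770 × 3413.3 / 2659.3 ≈ 988.32 mm ≈ 0.988 m.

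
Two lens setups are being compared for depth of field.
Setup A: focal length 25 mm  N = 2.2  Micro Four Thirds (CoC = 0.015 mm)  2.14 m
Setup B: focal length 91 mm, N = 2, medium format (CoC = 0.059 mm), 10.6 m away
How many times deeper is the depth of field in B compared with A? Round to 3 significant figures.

6.71

Setup A: H = 25²/(2.2×0.015) + 25 ≈ 18964.4 mm; DoF = Df − Dn = 2409.02 − 1925.03 ≈ 483.99 mm.
Setup B: H = 91²/(2×0.059) + 91 ≈ 70269.0 mm; DoF = Df − Dn = 12466.9 − 9219.4 ≈ 3247.5 mm.
Ratio = 3247.5 / 483.99 ≈ 6.71.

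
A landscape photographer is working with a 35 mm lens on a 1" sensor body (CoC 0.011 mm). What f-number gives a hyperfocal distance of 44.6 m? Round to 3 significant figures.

Rearrange H = f²/(N·c) + f for N: N = f² / ((H − f)·c).
N = 35² / ((44600 − 35) × 0.011) = 1225 / 490.2 ≈ 2.50.

f/2.50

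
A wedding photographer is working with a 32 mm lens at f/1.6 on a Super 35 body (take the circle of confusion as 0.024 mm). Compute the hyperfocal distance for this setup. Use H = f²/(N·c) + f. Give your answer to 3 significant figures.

Hyperfocal distance H = f²/(N·c) + f = 32²/(1.6 × 0.024) + 32 = 1024/0.0384 + 32 ≈ 26698.7 mm ≈ 26.7 m.

26.7 m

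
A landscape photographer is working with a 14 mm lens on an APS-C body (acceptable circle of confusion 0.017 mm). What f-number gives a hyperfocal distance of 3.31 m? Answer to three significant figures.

Rearrange H = f²/(N·c) + f for N: N = f² / ((H − f)·c).
N = 14² / ((3310 − 14) × 0.017) = 196 / 56.03 ≈ 3.50.

f/3.50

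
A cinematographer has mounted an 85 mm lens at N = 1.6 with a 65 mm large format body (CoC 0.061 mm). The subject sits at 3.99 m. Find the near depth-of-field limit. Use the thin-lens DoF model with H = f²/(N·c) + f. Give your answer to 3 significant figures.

Hyperfocal distance H = f²/(N·c) + f = 85²/(1.6 × 0.061) + 85 = 7225/0.0976 + 85 ≈ 74111.6 mm ≈ 74.11 m.
Near limit Dn = s·(H − f)/(H + s − 2f) = 3990 × (74111.6 − 85) / (74111.6 + 3990 − 2 × 85) = 3990 × 74026.6 / 77931.6 ≈ 3790.1 mm ≈ 3.79 m.

3.79 m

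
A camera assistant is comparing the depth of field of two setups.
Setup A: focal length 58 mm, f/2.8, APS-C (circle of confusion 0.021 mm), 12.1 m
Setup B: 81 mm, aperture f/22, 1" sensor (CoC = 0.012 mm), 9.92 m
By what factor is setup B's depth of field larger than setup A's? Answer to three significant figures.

1.75

Setup A: H = 58²/(2.8×0.021) + 58 ≈ 57268.9 mm; DoF = Df − Dn = 15325.9 − 9996.0 ≈ 5329.9 mm.
Setup B: H = 81²/(22×0.012) + 81 ≈ 24933.3 mm; DoF = Df − Dn = 16421.1 − 7106.5 ≈ 9314.6 mm.
Ratio = 9314.6 / 5329.9 ≈ 1.75.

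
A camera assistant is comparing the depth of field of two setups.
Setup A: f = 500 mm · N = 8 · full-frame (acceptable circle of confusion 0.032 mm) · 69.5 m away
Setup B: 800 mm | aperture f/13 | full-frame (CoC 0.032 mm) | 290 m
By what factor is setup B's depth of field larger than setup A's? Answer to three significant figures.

Setup A: H = 500²/(8×0.032) + 500 ≈ 977062.5 mm; DoF = Df − Dn = 74783.9 − 64913.5 ≈ 9870.4 mm.
Setup B: H = 800²/(13×0.032) + 800 ≈ 1539261.5 mm; DoF = Df − Dn = 357134 − 244112 ≈ 113022 mm.
Ratio = 113022 / 9870.4 ≈ 11.5.

11.5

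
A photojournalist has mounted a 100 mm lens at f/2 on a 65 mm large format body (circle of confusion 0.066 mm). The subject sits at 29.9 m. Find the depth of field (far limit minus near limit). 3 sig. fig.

27.8 m

Hyperfocal distance H = f²/(N·c) + f = 100²/(2 × 0.066) + 100 = 10000/0.132 + 100 ≈ 75857.6 mm ≈ 75.86 m.
Near limit Dn = s·(H − f)/(H + s − 2f) = 29900 × (75857.6 − 100) / (75857.6 + 29900 − 2 × 100) = 29900 × 75757.6 / 105557.6 ≈ 21459 mm.
Far limit Df = s·(H − f)/(H − s) = 29900 × (75857.6 − 100) / (75857.6 − 29900) = 29900 × 75757.6 / 45957.6 ≈ 49288 mm.
Depth of field = Df − Dn = 49288 − 21459 ≈ 27829 mm ≈ 27.8 m.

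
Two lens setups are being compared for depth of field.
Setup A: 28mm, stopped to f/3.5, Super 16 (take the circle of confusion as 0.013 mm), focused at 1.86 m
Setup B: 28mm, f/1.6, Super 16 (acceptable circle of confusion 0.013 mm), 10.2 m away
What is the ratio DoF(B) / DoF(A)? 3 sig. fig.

Setup A: H = 28²/(3.5×0.013) + 28 ≈ 17258.8 mm; DoF = Df − Dn = 2081.29 − 1681.25 ≈ 400.04 mm.
Setup B: H = 28²/(1.6×0.013) + 28 ≈ 37720.3 mm; DoF = Df − Dn = 13970.1 − 8032.3 ≈ 5937.8 mm.
Ratio = 5937.8 / 400.04 ≈ 14.8.

14.8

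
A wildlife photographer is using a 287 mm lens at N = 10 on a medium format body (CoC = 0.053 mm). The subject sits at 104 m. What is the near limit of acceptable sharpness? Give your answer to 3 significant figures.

62.4 m

Hyperfocal distance H = f²/(N·c) + f = 287²/(10 × 0.053) + 287 = 82369/0.53 + 287 ≈ 155700.2 mm ≈ 155.7 m.
Near limit Dn = s·(H − f)/(H + s − 2f) = 104000 × (155700.2 − 287) / (155700.2 + 104000 − 2 × 287) = 104000 × 155413.2 / 259126.2 ≈ 62375 mm ≈ 62.4 m.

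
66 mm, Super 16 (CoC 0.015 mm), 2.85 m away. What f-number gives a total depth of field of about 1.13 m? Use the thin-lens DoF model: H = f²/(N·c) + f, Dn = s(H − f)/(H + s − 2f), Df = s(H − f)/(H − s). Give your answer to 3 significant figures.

f/19.9

Write h = H − f = f²/(N·c). The thin-lens limits are Dn = s·h/(h + (s−f)) and Df = s·h/(h − (s−f)), so DoF = Df − Dn = 2·s·(s−f)·h / (h² − (s−f)²).
That is a quadratic in h: DoF·h² − 2·s·(s−f)·h − DoF·(s−f)² = 0 ⇒ h = (s−f)·(s + √(s² + DoF²)) / DoF = 2784 × (2850 + √(2850² + 1130²)) / 1130 = 2784 × (2850 + 3065.84) / 1130 ≈ 14575 mm.
Then N = f²/(c·h) = 66² / (0.015 × 14575) = 4356 / 218.62 ≈ 19.9.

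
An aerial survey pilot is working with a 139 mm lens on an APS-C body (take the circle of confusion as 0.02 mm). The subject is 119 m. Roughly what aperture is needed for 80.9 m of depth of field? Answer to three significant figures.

f/2.50

Write h = H − f = f²/(N·c). The thin-lens limits are Dn = s·h/(h + (s−f)) and Df = s·h/(h − (s−f)), so DoF = Df − Dn = 2·s·(s−f)·h / (h² − (s−f)²).
That is a quadratic in h: DoF·h² − 2·s·(s−f)·h − DoF·(s−f)² = 0 ⇒ h = (s−f)·(s + √(s² + DoF²)) / DoF = 118861 × (119000 + √(119000² + 80900²)) / 80900 = 118861 × (119000 + 143895) / 80900 ≈ 386254 mm.
Then N = f²/(c·h) = 139² / (0.02 × 386254) = 19321 / 7725.1 ≈ 2.50.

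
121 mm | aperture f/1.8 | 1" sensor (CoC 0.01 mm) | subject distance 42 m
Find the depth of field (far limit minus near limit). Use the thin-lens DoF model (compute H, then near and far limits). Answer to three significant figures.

Hyperfocal distance H = f²/(N·c) + f = 121²/(1.8 × 0.01) + 121 = 14641/0.018 + 121 ≈ 813509.9 mm ≈ 813.5 m.
Near limit Dn = s·(H − f)/(H + s − 2f) = 42000 × (813509.9 − 121) / (813509.9 + 42000 − 2 × 121) = 42000 × 813388.9 / 855267.9 ≈ 39943.4 mm.
Far limit Df = s·(H − f)/(H − s) = 42000 × (813509.9 − 121) / (813509.9 − 42000) = 42000 × 813388.9 / 771509.9 ≈ 44279.8 mm.
Depth of field = Df − Dn = 44279.8 − 39943.4 ≈ 4336.4 mm ≈ 4.34 m.

4.34 m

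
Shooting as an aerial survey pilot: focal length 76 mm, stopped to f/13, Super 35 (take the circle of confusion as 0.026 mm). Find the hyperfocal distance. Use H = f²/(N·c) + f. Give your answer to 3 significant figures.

17.2 m

Hyperfocal distance H = f²/(N·c) + f = 76²/(13 × 0.026) + 76 = 5776/0.338 + 76 ≈ 17164.8 mm ≈ 17.2 m.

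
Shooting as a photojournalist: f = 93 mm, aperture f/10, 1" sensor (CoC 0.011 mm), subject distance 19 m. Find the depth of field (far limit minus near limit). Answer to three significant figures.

Hyperfocal distance H = f²/(N·c) + f = 93²/(10 × 0.011) + 93 = 8649/0.11 + 93 ≈ 78720.3 mm ≈ 78.72 m.
Near limit Dn = s·(H − f)/(H + s − 2f) = 19000 × (78720.3 − 93) / (78720.3 + 19000 − 2 × 93) = 19000 × 78627.3 / 97534.3 ≈ 15316.9 mm.
Far limit Df = s·(H − f)/(H − s) = 19000 × (78720.3 − 93) / (78720.3 − 19000) = 19000 × 78627.3 / 59720.3 ≈ 25015.3 mm.
Depth of field = Df − Dn = 25015.3 − 15316.9 ≈ 9698.4 mm ≈ 9.70 m.

9.70 m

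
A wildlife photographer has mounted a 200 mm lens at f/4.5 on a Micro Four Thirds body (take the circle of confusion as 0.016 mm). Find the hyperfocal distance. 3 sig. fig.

Hyperfocal distance H = f²/(N·c) + f = 200²/(4.5 × 0.016) + 200 = 40000/0.072 + 200 ≈ 555755.6 mm ≈ 556 m.

556 m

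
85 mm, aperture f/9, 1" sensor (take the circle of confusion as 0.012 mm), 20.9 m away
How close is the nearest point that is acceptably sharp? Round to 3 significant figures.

15.9 m

Hyperfocal distance H = f²/(N·c) + f = 85²/(9 × 0.012) + 85 = 7225/0.108 + 85 ≈ 66983.1 mm ≈ 66.98 m.
Near limit Dn = s·(H − f)/(H + s − 2f) = 20900 × (66983.1 − 85) / (66983.1 + 20900 − 2 × 85) = 20900 × 66898.1 / 87713.1 ≈ 15940 mm ≈ 15.9 m.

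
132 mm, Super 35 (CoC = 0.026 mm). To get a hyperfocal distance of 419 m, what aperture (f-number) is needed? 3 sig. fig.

Rearrange H = f²/(N·c) + f for N: N = f² / ((H − f)·c).
N = 132² / ((419000 − 132) × 0.026) = 17424 / 10891 ≈ 1.60.

f/1.60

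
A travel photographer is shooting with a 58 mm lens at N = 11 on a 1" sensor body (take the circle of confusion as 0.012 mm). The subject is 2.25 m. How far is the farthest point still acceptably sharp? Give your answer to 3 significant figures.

2.46 m

Hyperfocal distance H = f²/(N·c) + f = 58²/(11 × 0.012) + 58 = 3364/0.132 + 58 ≈ 25542.8 mm ≈ 25.54 m.
Far limit Df = s·(H − f)/(H − s) = 2250 × (25542.8 − 58) / (25542.8 − 2250) = 2250 × 25484.8 / 23292.8 ≈ 2461.7 mm ≈ 2.46 m.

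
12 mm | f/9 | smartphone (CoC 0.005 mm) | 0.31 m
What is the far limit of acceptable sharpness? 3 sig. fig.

Hyperfocal distance H = f²/(N·c) + f = 12²/(9 × 0.005) + 12 = 144/0.045 + 12 ≈ 3212.0 mm ≈ 3.212 m.
Far limit Df = s·(H − f)/(H − s) = 310 × (3212.0 − 12) / (3212.0 − 310) = 310 × 3200.0 / 2902.0 ≈ 341.83 mm.

342 mm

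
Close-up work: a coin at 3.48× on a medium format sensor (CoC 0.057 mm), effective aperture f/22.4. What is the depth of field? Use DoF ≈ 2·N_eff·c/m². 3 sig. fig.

At magnification m, DoF ≈ 2·N_eff·c/m² = 2 × 22.4 × 0.057 / 3.48² = 2.554 / 12.11 ≈ 0.211 mm.

0.211 mm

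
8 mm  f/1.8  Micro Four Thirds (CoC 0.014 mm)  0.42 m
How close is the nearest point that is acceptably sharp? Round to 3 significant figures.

361 mm

Hyperfocal distance H = f²/(N·c) + f = 8²/(1.8 × 0.014) + 8 = 64/0.0252 + 8 ≈ 2547.7 mm ≈ 2.548 m.
Near limit Dn = s·(H − f)/(H + s − 2f) = 420 × (2547.7 − 8) / (2547.7 + 420 − 2 × 8) = 420 × 2539.7 / 2951.7 ≈ 361.38 mm.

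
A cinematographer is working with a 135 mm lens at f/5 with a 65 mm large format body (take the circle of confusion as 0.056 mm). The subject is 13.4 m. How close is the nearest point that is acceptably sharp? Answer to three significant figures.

Hyperfocal distance H = f²/(N·c) + f = 135²/(5 × 0.056) + 135 = 18225/0.28 + 135 ≈ 65224.3 mm ≈ 65.22 m.
Near limit Dn = s·(H − f)/(H + s − 2f) = 13400 × (65224.3 − 135) / (65224.3 + 13400 − 2 × 135) = 13400 × 65089.3 / 78354.3 ≈ 11131 mm ≈ 11.1 m.

11.1 m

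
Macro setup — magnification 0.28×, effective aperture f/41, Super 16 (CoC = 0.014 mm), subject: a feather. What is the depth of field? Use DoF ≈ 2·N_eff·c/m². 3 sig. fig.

14.6 mm

At magnification m, DoF ≈ 2·N_eff·c/m² = 2 × 41 × 0.014 / 0.28² = 1.148 / 0.0784 ≈ 14.6 mm.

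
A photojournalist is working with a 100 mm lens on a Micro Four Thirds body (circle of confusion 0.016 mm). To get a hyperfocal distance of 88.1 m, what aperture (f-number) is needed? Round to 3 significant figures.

f/7.10

Rearrange H = f²/(N·c) + f for N: N = f² / ((H − f)·c).
N = 100² / ((88100 − 100) × 0.016) = 10000 / 1408 ≈ 7.10.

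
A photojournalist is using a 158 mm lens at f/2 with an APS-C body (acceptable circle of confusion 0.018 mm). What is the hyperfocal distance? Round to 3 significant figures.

694 m

Hyperfocal distance H = f²/(N·c) + f = 158²/(2 × 0.018) + 158 = 24964/0.036 + 158 ≈ 693602.4 mm ≈ 694 m.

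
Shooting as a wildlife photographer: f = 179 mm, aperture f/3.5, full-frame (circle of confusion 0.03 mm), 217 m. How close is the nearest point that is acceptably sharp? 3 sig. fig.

127 m

Hyperfocal distance H = f²/(N·c) + f = 179²/(3.5 × 0.03) + 179 = 32041/0.105 + 179 ≈ 305331.4 mm ≈ 305.3 m.
Near limit Dn = s·(H − f)/(H + s − 2f) = 217000 × (305331.4 − 179) / (305331.4 + 217000 − 2 × 179) = 217000 × 305152.4 / 521973.4 ≈ 126861 mm ≈ 127 m.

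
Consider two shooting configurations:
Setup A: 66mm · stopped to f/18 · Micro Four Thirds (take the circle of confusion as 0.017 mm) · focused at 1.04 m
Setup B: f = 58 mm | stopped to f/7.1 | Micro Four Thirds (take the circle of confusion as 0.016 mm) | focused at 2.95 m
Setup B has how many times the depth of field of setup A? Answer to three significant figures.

Setup A: H = 66²/(18×0.017) + 66 ≈ 14301.3 mm; DoF = Df − Dn = 1116.38 − 973.40 ≈ 142.98 mm.
Setup B: H = 58²/(7.1×0.016) + 58 ≈ 29670.7 mm; DoF = Df − Dn = 3269.28 − 2687.53 ≈ 581.75 mm.
Ratio = 581.75 / 142.98 ≈ 4.07.

4.07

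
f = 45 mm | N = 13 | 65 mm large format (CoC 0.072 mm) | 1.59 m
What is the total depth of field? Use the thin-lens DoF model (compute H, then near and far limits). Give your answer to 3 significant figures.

4.63 m

Hyperfocal distance H = f²/(N·c) + f = 45²/(13 × 0.072) + 45 = 2025/0.936 + 45 ≈ 2208.5 mm ≈ 2.208 m.
Near limit Dn = s·(H − f)/(H + s − 2f) = 1590 × (2208.5 − 45) / (2208.5 + 1590 − 2 × 45) = 1590 × 2163.5 / 3708.5 ≈ 927.6 mm.
Far limit Df = s·(H − f)/(H − s) = 1590 × (2208.5 − 45) / (2208.5 − 1590) = 1590 × 2163.5 / 618.5 ≈ 5562.0 mm.
Depth of field = Df − Dn = 5562.0 − 927.6 ≈ 4634.4 mm ≈ 4.63 m.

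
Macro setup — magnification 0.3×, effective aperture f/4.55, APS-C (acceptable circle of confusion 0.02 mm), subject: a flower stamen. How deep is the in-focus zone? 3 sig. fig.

2.02 mm

At magnification m, DoF ≈ 2·N_eff·c/m² = 2 × 4.55 × 0.02 / 0.3² = 0.182 / 0.09 ≈ 2.02 mm.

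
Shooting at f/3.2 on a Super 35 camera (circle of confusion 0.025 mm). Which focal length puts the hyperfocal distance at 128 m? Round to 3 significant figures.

From H = f²/(N·c) + f, with f ≪ H: f ≈ √(H·N·c) = √(128000 × 3.2 × 0.025) = √10240 ≈ 101.2 mm.
The +f correction barely moves this — solving exactly, f² + N·c·f − N·c·H = 0 ⇒ f = (−N·c + √((N·c)² + 4·N·c·H))/2 = (−0.08 + √40960)/2 ≈ 101.15 mm, so f ≈ 101 mm.

101 mm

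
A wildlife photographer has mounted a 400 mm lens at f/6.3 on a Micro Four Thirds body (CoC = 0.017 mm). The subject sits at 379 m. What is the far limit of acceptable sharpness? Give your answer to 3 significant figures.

Hyperfocal distance H = f²/(N·c) + f = 400²/(6.3 × 0.017) + 400 = 160000/0.1071 + 400 ≈ 1494330.9 mm ≈ 1494 m.
Far limit Df = s·(H − f)/(H − s) = 379000 × (1494330.9 − 400) / (1494330.9 − 379000) = 379000 × 1493930.9 / 1115330.9 ≈ 507652 mm ≈ 508 m.

508 m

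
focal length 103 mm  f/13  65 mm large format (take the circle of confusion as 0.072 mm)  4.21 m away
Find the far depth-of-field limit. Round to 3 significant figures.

Hyperfocal distance H = f²/(N·c) + f = 103²/(13 × 0.072) + 103 = 10609/0.936 + 103 ≈ 11437.4 mm ≈ 11.44 m.
Far limit Df = s·(H − f)/(H − s) = 4210 × (11437.4 − 103) / (11437.4 − 4210) = 4210 × 11334.4 / 7227.4 ≈ 6602.3 mm ≈ 6.60 m.

6.60 m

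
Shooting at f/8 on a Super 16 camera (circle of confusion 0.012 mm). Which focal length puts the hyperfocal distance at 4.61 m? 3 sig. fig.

21.0 mm

From H = f²/(N·c) + f, with f ≪ H: f ≈ √(H·N·c) = √(4610 × 8 × 0.012) = √442.56 ≈ 21.04 mm.
The +f correction barely moves this — solving exactly, f² + N·c·f − N·c·H = 0 ⇒ f = (−N·c + √((N·c)² + 4·N·c·H))/2 = (−0.096 + √1770.2)/2 ≈ 20.989 mm, so f ≈ 21.0 mm.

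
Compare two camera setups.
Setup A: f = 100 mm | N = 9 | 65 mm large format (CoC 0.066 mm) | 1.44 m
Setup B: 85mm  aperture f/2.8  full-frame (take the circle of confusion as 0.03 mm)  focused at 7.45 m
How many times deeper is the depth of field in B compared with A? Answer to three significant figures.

5.57

Setup A: H = 100²/(9×0.066) + 100 ≈ 16935.0 mm; DoF = Df − Dn = 1564.53 − 1333.83 ≈ 230.70 mm.
Setup B: H = 85²/(2.8×0.03) + 85 ≈ 86096.9 mm; DoF = Df − Dn = 8147.7 − 6862.4 ≈ 1285.3 mm.
Ratio = 1285.3 / 230.70 ≈ 5.57.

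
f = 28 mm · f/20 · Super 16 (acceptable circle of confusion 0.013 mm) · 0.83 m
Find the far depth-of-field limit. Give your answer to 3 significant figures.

Hyperfocal distance H = f²/(N·c) + f = 28²/(20 × 0.013) + 28 = 784/0.26 + 28 ≈ 3043.4 mm ≈ 3.043 m.
Far limit Df = s·(H − f)/(H − s) = 830 × (3043.4 − 28) / (3043.4 − 830) = 830 × 3015.4 / 2213.4 ≈ 1130.7 mm ≈ 1.13 m.

1.13 m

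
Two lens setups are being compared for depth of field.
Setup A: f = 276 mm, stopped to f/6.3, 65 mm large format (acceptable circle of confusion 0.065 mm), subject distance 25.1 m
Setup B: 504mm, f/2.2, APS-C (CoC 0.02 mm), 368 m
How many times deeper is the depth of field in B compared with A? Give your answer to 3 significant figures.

6.90

Setup A: H = 276²/(6.3×0.065) + 276 ≈ 186298.0 mm; DoF = Df − Dn = 28965.3 − 22144.8 ≈ 6820.5 mm.
Setup B: H = 504²/(2.2×0.02) + 504 ≈ 5773594.9 mm; DoF = Df − Dn = 393018 − 345976 ≈ 47042 mm.
Ratio = 47042 / 6820.5 ≈ 6.90.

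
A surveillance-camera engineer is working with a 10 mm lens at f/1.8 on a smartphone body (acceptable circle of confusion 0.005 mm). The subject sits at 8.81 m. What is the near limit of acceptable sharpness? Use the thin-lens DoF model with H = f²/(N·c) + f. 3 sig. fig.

4.92 m

Hyperfocal distance H = f²/(N·c) + f = 10²/(1.8 × 0.005) + 10 = 100/0.009 + 10 ≈ 11121.1 mm ≈ 11.12 m.
Near limit Dn = s·(H − f)/(H + s − 2f) = 8810 × (11121.1 − 10) / (11121.1 + 8810 − 2 × 10) = 8810 × 11111.1 / 19911.1 ≈ 4916.3 mm ≈ 4.92 m.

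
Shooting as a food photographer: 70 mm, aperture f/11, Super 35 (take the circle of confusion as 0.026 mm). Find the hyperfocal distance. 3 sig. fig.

Hyperfocal distance H = f²/(N·c) + f = 70²/(11 × 0.026) + 70 = 4900/0.286 + 70 ≈ 17202.9 mm ≈ 17.2 m.

17.2 m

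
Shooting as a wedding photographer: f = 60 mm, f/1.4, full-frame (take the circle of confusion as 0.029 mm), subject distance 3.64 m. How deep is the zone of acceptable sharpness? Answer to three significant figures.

294 mm

Hyperfocal distance H = f²/(N·c) + f = 60²/(1.4 × 0.029) + 60 = 3600/0.0406 + 60 ≈ 88730.0 mm ≈ 88.73 m.
Near limit Dn = s·(H − f)/(H + s − 2f) = 3640 × (88730.0 − 60) / (88730.0 + 3640 − 2 × 60) = 3640 × 88670.0 / 92250.0 ≈ 3498.74 mm.
Far limit Df = s·(H − f)/(H − s) = 3640 × (88730.0 − 60) / (88730.0 − 3640) = 3640 × 88670.0 / 85090.0 ≈ 3793.15 mm.
Depth of field = Df − Dn = 3793.15 − 3498.74 ≈ 294.41 mm.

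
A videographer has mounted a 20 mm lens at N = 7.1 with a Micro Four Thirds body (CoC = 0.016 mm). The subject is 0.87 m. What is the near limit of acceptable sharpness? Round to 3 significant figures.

Hyperfocal distance H = f²/(N·c) + f = 20²/(7.1 × 0.016) + 20 = 400/0.1136 + 20 ≈ 3541.1 mm ≈ 3.541 m.
Near limit Dn = s·(H − f)/(H + s − 2f) = 870 × (3541.1 − 20) / (3541.1 + 870 − 2 × 20) = 870 × 3521.1 / 4371.1 ≈ 700.82 mm ≈ 0.701 m.

0.701 m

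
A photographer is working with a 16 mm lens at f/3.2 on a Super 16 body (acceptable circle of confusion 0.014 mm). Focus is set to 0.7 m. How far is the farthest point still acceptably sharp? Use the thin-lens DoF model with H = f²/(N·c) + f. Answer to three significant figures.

0.795 m

Hyperfocal distance H = f²/(N·c) + f = 16²/(3.2 × 0.014) + 16 = 256/0.0448 + 16 ≈ 5730.3 mm ≈ 5.730 m.
Far limit Df = s·(H − f)/(H − s) = 700 × (5730.3 − 16) / (5730.3 − 700) = 700 × 5714.3 / 5030.3 ≈ 795.18 mm ≈ 0.795 m.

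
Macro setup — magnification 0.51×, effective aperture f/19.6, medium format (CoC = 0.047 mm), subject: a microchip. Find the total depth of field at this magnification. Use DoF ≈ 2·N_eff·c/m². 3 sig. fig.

7.08 mm

At magnification m, DoF ≈ 2·N_eff·c/m² = 2 × 19.6 × 0.047 / 0.51² = 1.842 / 0.2601 ≈ 7.08 mm.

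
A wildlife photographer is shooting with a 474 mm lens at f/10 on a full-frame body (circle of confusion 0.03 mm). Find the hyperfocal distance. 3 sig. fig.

749 m

Hyperfocal distance H = f²/(N·c) + f = 474²/(10 × 0.03) + 474 = 224676/0.3 + 474 ≈ 749394.0 mm ≈ 749 m.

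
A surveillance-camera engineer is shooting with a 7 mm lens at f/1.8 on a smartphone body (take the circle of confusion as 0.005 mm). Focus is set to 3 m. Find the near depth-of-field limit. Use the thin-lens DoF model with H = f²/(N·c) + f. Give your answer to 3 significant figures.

Hyperfocal distance H = f²/(N·c) + f = 7²/(1.8 × 0.005) + 7 = 49/0.009 + 7 ≈ 5451.4 mm ≈ 5.451 m.
Near limit Dn = s·(H − f)/(H + s − 2f) = 3000 × (5451.4 − 7) / (5451.4 + 3000 − 2 × 7) = 3000 × 5444.4 / 8437.4 ≈ 1935.8 mm ≈ 1.94 m.

1.94 m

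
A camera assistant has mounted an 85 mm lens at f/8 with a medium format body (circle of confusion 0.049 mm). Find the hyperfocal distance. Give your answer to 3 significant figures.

18.5 m

Hyperfocal distance H = f²/(N·c) + f = 85²/(8 × 0.049) + 85 = 7225/0.392 + 85 ≈ 18516.1 mm ≈ 18.5 m.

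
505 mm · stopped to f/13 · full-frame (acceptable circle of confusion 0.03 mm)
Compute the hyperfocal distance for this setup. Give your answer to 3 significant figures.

Hyperfocal distance H = f²/(N·c) + f = 505²/(13 × 0.03) + 505 = 255025/0.39 + 505 ≈ 654415.3 mm ≈ 654 m.

654 m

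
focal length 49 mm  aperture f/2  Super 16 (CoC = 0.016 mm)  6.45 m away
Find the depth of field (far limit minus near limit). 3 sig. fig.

Hyperfocal distance H = f²/(N·c) + f = 49²/(2 × 0.016) + 49 = 2401/0.032 + 49 ≈ 75080.2 mm ≈ 75.08 m.
Near limit Dn = s·(H − f)/(H + s − 2f) = 6450 × (75080.2 − 49) / (75080.2 + 6450 − 2 × 49) = 6450 × 75031.2 / 81432.2 ≈ 5943.0 mm.
Far limit Df = s·(H − f)/(H − s) = 6450 × (75080.2 − 49) / (75080.2 − 6450) = 6450 × 75031.2 / 68630.2 ≈ 7051.6 mm.
Depth of field = Df − Dn = 7051.6 − 5943.0 ≈ 1108.6 mm ≈ 1.11 m.

1.11 m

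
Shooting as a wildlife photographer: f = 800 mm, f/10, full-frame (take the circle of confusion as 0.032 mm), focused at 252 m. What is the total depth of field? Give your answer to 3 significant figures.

64.3 m

Hyperfocal distance H = f²/(N·c) + f = 800²/(10 × 0.032) + 800 = 640000/0.32 + 800 ≈ 2000800.0 mm ≈ 2001 m.
Near limit Dn = s·(H − f)/(H + s − 2f) = 252000 × (2000800.0 − 800) / (2000800.0 + 252000 − 2 × 800) = 252000 × 2000000.0 / 2251200.0 ≈ 223881 mm.
Far limit Df = s·(H − f)/(H − s) = 252000 × (2000800.0 − 800) / (2000800.0 − 252000) = 252000 × 2000000.0 / 1748800.0 ≈ 288198 mm.
Depth of field = Df − Dn = 288198 − 223881 ≈ 64317 mm ≈ 64.3 m.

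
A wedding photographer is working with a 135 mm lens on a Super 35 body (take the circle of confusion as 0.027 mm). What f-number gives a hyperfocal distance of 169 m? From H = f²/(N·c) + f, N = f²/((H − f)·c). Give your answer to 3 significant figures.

Rearrange H = f²/(N·c) + f for N: N = f² / ((H − f)·c).
N = 135² / ((169000 − 135) × 0.027) = 18225 / 4559 ≈ 4.

f/4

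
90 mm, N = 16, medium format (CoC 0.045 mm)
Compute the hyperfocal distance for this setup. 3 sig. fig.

Hyperfocal distance H = f²/(N·c) + f = 90²/(16 × 0.045) + 90 = 8100/0.72 + 90 ≈ 11340.0 mm ≈ 11.3 m.

11.3 m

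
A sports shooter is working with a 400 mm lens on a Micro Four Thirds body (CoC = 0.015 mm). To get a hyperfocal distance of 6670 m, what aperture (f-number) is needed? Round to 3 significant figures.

Rearrange H = f²/(N·c) + f for N: N = f² / ((H − f)·c).
N = 400² / ((6670000 − 400) × 0.015) = 160000 / 100044 ≈ 1.60.

f/1.60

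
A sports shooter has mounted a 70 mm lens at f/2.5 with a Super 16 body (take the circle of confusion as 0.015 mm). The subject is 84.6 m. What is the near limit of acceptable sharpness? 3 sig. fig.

Hyperfocal distance H = f²/(N·c) + f = 70²/(2.5 × 0.015) + 70 = 4900/0.0375 + 70 ≈ 130736.7 mm ≈ 130.7 m.
Near limit Dn = s·(H − f)/(H + s − 2f) = 84600 × (130736.7 − 70) / (130736.7 + 84600 − 2 × 70) = 84600 × 130666.7 / 215196.7 ≈ 51369 mm ≈ 51.4 m.

51.4 m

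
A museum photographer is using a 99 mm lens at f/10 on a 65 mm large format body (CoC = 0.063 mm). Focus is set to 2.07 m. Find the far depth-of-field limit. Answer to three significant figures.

Hyperfocal distance H = f²/(N·c) + f = 99²/(10 × 0.063) + 99 = 9801/0.63 + 99 ≈ 15656.1 mm ≈ 15.66 m.
Far limit Df = s·(H − f)/(H − s) = 2070 × (15656.1 − 99) / (15656.1 − 2070) = 2070 × 15557.1 / 13586.1 ≈ 2370.3 mm ≈ 2.37 m.

2.37 m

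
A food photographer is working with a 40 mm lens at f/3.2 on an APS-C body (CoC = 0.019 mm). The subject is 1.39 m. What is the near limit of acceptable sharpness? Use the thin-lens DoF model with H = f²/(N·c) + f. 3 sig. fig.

Hyperfocal distance H = f²/(N·c) + f = 40²/(3.2 × 0.019) + 40 = 1600/0.0608 + 40 ≈ 26355.8 mm ≈ 26.36 m.
Near limit Dn = s·(H − f)/(H + s − 2f) = 1390 × (26355.8 − 40) / (26355.8 + 1390 − 2 × 40) = 1390 × 26315.8 / 27665.8 ≈ 1322.2 mm ≈ 1.32 m.

1.32 m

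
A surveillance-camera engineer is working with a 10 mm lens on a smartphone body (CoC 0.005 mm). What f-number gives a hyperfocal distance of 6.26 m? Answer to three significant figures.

Rearrange H = f²/(N·c) + f for N: N = f² / ((H − f)·c).
N = 10² / ((6260 − 10) × 0.005) = 100 / 31.25 ≈ 3.20.

f/3.20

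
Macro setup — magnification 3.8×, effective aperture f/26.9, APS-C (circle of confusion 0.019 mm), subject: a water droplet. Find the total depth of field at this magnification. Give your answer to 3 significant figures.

0.0708 mm

At magnification m, DoF ≈ 2·N_eff·c/m² = 2 × 26.9 × 0.019 / 3.8² = 1.022 / 14.44 ≈ 0.0708 mm.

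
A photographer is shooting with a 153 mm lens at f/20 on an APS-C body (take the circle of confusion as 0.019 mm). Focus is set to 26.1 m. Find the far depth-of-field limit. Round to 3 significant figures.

Hyperfocal distance H = f²/(N·c) + f = 153²/(20 × 0.019) + 153 = 23409/0.38 + 153 ≈ 61755.6 mm ≈ 61.76 m.
Far limit Df = s·(H − f)/(H − s) = 26100 × (61755.6 − 153) / (61755.6 − 26100) = 26100 × 61602.6 / 35655.6 ≈ 45093 mm ≈ 45.1 m.

45.1 m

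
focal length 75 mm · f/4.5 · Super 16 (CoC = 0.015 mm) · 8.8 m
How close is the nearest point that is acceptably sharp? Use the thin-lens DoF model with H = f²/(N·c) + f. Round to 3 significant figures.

Hyperfocal distance H = f²/(N·c) + f = 75²/(4.5 × 0.015) + 75 = 5625/0.0675 + 75 ≈ 83408.3 mm ≈ 83.41 m.
Near limit Dn = s·(H − f)/(H + s − 2f) = 8800 × (83408.3 − 75) / (83408.3 + 8800 − 2 × 75) = 8800 × 83333.3 / 92058.3 ≈ 7966.0 mm ≈ 7.97 m.

7.97 m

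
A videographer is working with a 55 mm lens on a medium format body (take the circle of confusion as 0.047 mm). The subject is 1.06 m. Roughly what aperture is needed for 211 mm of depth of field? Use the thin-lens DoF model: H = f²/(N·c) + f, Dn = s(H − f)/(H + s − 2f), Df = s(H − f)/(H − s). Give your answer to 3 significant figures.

f/6.31

Write h = H − f = f²/(N·c). The thin-lens limits are Dn = s·h/(h + (s−f)) and Df = s·h/(h − (s−f)), so DoF = Df − Dn = 2·s·(s−f)·h / (h² − (s−f)²).
That is a quadratic in h: DoF·h² − 2·s·(s−f)·h − DoF·(s−f)² = 0 ⇒ h = (s−f)·(s + √(s² + DoF²)) / DoF = 1005 × (1060 + √(1060² + 211²)) / 211 = 1005 × (1060 + 1080.80) / 211 ≈ 10197 mm.
Then N = f²/(c·h) = 55² / (0.047 × 10197) = 3025 / 479.24 ≈ 6.31.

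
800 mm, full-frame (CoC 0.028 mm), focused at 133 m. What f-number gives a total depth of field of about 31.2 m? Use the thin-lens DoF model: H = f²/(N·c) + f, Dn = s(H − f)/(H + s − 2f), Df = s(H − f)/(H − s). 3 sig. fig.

f/20

Write h = H − f = f²/(N·c). The thin-lens limits are Dn = s·h/(h + (s−f)) and Df = s·h/(h − (s−f)), so DoF = Df − Dn = 2·s·(s−f)·h / (h² − (s−f)²).
That is a quadratic in h: DoF·h² − 2·s·(s−f)·h − DoF·(s−f)² = 0 ⇒ h = (s−f)·(s + √(s² + DoF²)) / DoF = 132200 × (133000 + √(133000² + 31200²)) / 31200 = 132200 × (133000 + 136611) / 31200 ≈ 1142388 mm.
Then N = f²/(c·h) = 800² / (0.028 × 1142388) = 640000 / 31987 ≈ 20.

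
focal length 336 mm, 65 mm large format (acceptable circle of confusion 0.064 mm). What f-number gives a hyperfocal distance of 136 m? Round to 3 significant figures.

f/13

Rearrange H = f²/(N·c) + f for N: N = f² / ((H − f)·c).
N = 336² / ((136000 − 336) × 0.064) = 112896 / 8682 ≈ 13.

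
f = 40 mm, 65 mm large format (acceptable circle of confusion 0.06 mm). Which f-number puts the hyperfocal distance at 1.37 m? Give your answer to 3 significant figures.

Rearrange H = f²/(N·c) + f for N: N = f² / ((H − f)·c).
N = 40² / ((1370 − 40) × 0.06) = 1600 / 79.80 ≈ 20.1.

f/20.1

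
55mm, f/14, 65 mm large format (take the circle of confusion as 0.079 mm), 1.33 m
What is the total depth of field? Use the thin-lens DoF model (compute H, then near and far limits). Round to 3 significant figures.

1.58 m

Hyperfocal distance H = f²/(N·c) + f = 55²/(14 × 0.079) + 55 = 3025/1.106 + 55 ≈ 2790.1 mm ≈ 2.790 m.
Near limit Dn = s·(H − f)/(H + s − 2f) = 1330 × (2790.1 − 55) / (2790.1 + 1330 − 2 × 55) = 1330 × 2735.1 / 4010.1 ≈ 907.1 mm.
Far limit Df = s·(H − f)/(H − s) = 1330 × (2790.1 − 55) / (2790.1 − 1330) = 1330 × 2735.1 / 1460.1 ≈ 2491.4 mm.
Depth of field = Df − Dn = 2491.4 − 907.1 ≈ 1584.3 mm ≈ 1.58 m.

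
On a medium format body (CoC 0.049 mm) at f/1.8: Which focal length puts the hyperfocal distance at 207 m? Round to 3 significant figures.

135 mm

From H = f²/(N·c) + f, with f ≪ H: f ≈ √(H·N·c) = √(207000 × 1.8 × 0.049) = √18257 ≈ 135.1 mm.
The +f correction barely moves this — solving exactly, f² + N·c·f − N·c·H = 0 ⇒ f = (−N·c + √((N·c)² + 4·N·c·H))/2 = (−0.0882 + √73030)/2 ≈ 135.08 mm, so f ≈ 135 mm.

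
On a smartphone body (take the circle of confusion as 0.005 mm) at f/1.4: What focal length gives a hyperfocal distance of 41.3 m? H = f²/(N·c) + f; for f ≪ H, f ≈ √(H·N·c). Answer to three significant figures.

From H = f²/(N·c) + f, with f ≪ H: f ≈ √(H·N·c) = √(41300 × 1.4 × 0.005) = √289.10 ≈ 17.00 mm.
The +f correction barely moves this — solving exactly, f² + N·c·f − N·c·H = 0 ⇒ f = (−N·c + √((N·c)² + 4·N·c·H))/2 = (−0.007 + √1156.4)/2 ≈ 16.999 mm, so f ≈ 17.0 mm.

17.0 mm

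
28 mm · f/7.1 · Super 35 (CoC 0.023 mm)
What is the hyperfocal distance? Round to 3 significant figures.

4.83 m

Hyperfocal distance H = f²/(N·c) + f = 28²/(7.1 × 0.023) + 28 = 784/0.1633 + 28 ≈ 4829.0 mm ≈ 4.83 m.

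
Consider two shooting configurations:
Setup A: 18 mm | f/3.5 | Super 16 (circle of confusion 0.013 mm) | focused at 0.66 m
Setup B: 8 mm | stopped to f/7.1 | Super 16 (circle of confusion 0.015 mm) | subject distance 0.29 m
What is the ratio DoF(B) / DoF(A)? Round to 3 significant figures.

Setup A: H = 18²/(3.5×0.013) + 18 ≈ 7138.9 mm; DoF = Df − Dn = 725.40 − 605.42 ≈ 119.98 mm.
Setup B: H = 8²/(7.1×0.015) + 8 ≈ 608.9 mm; DoF = Df − Dn = 546.41 − 197.38 ≈ 349.03 mm.
Ratio = 349.03 / 119.98 ≈ 2.91.

2.91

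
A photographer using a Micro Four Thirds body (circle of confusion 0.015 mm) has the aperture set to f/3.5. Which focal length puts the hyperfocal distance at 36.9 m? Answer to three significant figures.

44.0 mm

From H = f²/(N·c) + f, with f ≪ H: f ≈ √(H·N·c) = √(36900 × 3.5 × 0.015) = √1937.2 ≈ 44.01 mm.
The +f correction barely moves this — solving exactly, f² + N·c·f − N·c·H = 0 ⇒ f = (−N·c + √((N·c)² + 4·N·c·H))/2 = (−0.0525 + √7749.0)/2 ≈ 43.988 mm, so f ≈ 44.0 mm.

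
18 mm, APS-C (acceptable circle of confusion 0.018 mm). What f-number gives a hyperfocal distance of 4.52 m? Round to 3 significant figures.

Rearrange H = f²/(N·c) + f for N: N = f² / ((H − f)·c).
N = 18² / ((4520 − 18) × 0.018) = 324 / 81.04 ≈ 4.

f/4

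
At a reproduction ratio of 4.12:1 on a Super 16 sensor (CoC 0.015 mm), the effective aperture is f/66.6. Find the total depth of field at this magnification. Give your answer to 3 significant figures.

0.118 mm

At magnification m, DoF ≈ 2·N_eff·c/m² = 2 × 66.6 × 0.015 / 4.12² = 1.998 / 16.97 ≈ 0.118 mm.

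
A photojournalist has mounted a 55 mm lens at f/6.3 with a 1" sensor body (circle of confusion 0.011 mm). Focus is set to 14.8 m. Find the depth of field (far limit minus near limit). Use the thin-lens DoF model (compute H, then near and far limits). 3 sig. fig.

Hyperfocal distance H = f²/(N·c) + f = 55²/(6.3 × 0.011) + 55 = 3025/0.0693 + 55 ≈ 43705.8 mm ≈ 43.71 m.
Near limit Dn = s·(H − f)/(H + s − 2f) = 14800 × (43705.8 − 55) / (43705.8 + 14800 − 2 × 55) = 14800 × 43650.8 / 58395.8 ≈ 11063 mm.
Far limit Df = s·(H − f)/(H − s) = 14800 × (43705.8 − 55) / (43705.8 − 14800) = 14800 × 43650.8 / 28905.8 ≈ 22350 mm.
Depth of field = Df − Dn = 22350 − 11063 ≈ 11287 mm ≈ 11.3 m.

11.3 m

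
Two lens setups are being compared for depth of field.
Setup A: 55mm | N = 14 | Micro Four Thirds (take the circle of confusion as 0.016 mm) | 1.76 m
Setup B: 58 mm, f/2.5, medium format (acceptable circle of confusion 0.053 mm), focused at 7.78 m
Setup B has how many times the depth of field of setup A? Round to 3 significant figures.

11.5

Setup A: H = 55²/(14×0.016) + 55 ≈ 13559.5 mm; DoF = Df − Dn = 2014.32 − 1562.70 ≈ 451.62 mm.
Setup B: H = 58²/(2.5×0.053) + 58 ≈ 25446.7 mm; DoF = Df − Dn = 11180.6 − 5965.6 ≈ 5215.0 mm.
Ratio = 5215.0 / 451.62 ≈ 11.5.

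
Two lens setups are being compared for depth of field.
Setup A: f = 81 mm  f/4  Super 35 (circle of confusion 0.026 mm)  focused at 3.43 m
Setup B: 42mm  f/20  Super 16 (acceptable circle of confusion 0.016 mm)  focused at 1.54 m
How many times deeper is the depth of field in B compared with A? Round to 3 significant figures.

Setup A: H = 81²/(4×0.026) + 81 ≈ 63167.5 mm; DoF = Df − Dn = 3622.29 − 3257.09 ≈ 365.20 mm.
Setup B: H = 42²/(20×0.016) + 42 ≈ 5554.5 mm; DoF = Df − Dn = 2114.65 − 1210.93 ≈ 903.72 mm.
Ratio = 903.72 / 365.20 ≈ 2.47.

2.47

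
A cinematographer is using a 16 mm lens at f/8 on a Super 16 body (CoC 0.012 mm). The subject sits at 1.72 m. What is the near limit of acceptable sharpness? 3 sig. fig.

1.05 m

Hyperfocal distance H = f²/(N·c) + f = 16²/(8 × 0.012) + 16 = 256/0.096 + 16 ≈ 2682.7 mm ≈ 2.683 m.
Near limit Dn = s·(H − f)/(H + s − 2f) = 1720 × (2682.7 − 16) / (2682.7 + 1720 − 2 × 16) = 1720 × 2666.7 / 4370.7 ≈ 1049.4 mm ≈ 1.05 m.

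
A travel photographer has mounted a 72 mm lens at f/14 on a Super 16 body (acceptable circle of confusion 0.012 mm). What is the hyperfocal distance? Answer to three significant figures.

30.9 m

Hyperfocal distance H = f²/(N·c) + f = 72²/(14 × 0.012) + 72 = 5184/0.168 + 72 ≈ 30929.1 mm ≈ 30.9 m.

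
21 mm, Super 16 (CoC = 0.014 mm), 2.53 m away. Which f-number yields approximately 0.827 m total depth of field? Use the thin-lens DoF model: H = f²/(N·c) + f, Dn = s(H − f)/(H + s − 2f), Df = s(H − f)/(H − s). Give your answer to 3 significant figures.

f/2.00

Write h = H − f = f²/(N·c). The thin-lens limits are Dn = s·h/(h + (s−f)) and Df = s·h/(h − (s−f)), so DoF = Df − Dn = 2·s·(s−f)·h / (h² − (s−f)²).
That is a quadratic in h: DoF·h² − 2·s·(s−f)·h − DoF·(s−f)² = 0 ⇒ h = (s−f)·(s + √(s² + DoF²)) / DoF = 2509 × (2530 + √(2530² + 827²)) / 827 = 2509 × (2530 + 2661.73) / 827 ≈ 15751 mm.
Then N = f²/(c·h) = 21² / (0.014 × 15751) = 441 / 220.51 ≈ 2.00.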